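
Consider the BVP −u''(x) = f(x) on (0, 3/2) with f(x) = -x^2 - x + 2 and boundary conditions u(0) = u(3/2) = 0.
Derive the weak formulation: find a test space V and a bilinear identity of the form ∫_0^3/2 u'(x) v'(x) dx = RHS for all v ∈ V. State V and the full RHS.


V = H^1_0(0, 3/2) (so v(0) = v(3/2) = 0); weak form: ∫_0^3/2 u'v' dx = ∫_0^3/2 (-x^2 - x + 2) v dx for all v ∈ V.

Multiply both sides by a test function v and integrate from 0 to 3/2:
  ∫_0^3/2 −u''(x) v(x) dx = ∫_0^3/2 f(x) v(x) dx.
Integrate the LHS by parts once:
  ∫_0^3/2 −u'' v dx = −[u'(x) v(x)]_0^3/2 + ∫_0^3/2 u'(x) v'(x) dx.
Thus ∫_0^3/2 u'(x) v'(x) dx = ∫_0^3/2 f(x) v(x) dx + [u'(x) v(x)]_0^3/2.
Choose V so that boundary terms are either known or forced to vanish.
u is Dirichlet: u(0) = u(3/2) = 0. Let V = H^1_0(0, 3/2); then v(0) = v(3/2) = 0, and [u' v]_0^3/2 = 0.
Weak formulation: find u (satisfying any essential BC) such that ∫_0^3/2 u'(x) v'(x) dx = ∫_0^3/2 f v dx for all v ∈ V.
Substituting f(x) = -x^2 - x + 2, the right-hand side is ∫_0^3/2 (-x^2 - x + 2) v dx.


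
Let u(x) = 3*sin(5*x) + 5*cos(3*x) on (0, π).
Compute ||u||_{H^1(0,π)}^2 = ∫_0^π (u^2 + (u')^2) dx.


||u||_{H^1(0,π)}^2 = 242*π

u'(x) = -15*sin(3*x) + 15*cos(5*x).
Expand u² and (u')² and integrate term by term on (0, π), using: for integers n ≥ 1, ∫_0^π sin²(nx) dx = ∫_0^π cos²(nx) dx = π/2; for n ≠ n', ∫_0^π sin(nx)sin(n'x) dx = ∫_0^π cos(nx)cos(n'x) dx = 0; and by product-to-sum, ∫_0^π sin(nx)cos(n'x) dx = ½∫_0^π [sin((n+n')x) + sin((n−n')x)] dx, which is 0 when n+n' is even and 2n/(n²−n'²) when n+n' is odd (it need not vanish on (0, π)).
  u² squared terms: (3)²·∫sin(5x)² dx = 9·π/2 = 9*π/2;  (5)²·∫cos(3x)² dx = 25·π/2 = 25*π/2.
  u² cross terms: 2·(3)·(5)·∫sin(5x)·cos(3x) dx = 30·(0) = 0.
  So ∫_0^π u² dx = 9*π/2 + 25*π/2 + 0 = 17*π.
  (u')² squared terms: (-15)²·∫sin(3x)² dx = 225·π/2 = 225*π/2;  (15)²·∫cos(5x)² dx = 225·π/2 = 225*π/2.
  (u')² cross terms: 2·(-15)·(15)·∫sin(3x)·cos(5x) dx = -450·(0) = 0.
  So ∫_0^π (u')² dx = 225*π/2 + 225*π/2 + 0 = 225*π.
||u||_{H^1}^2 = (17*π) + (225*π) = 242*π.


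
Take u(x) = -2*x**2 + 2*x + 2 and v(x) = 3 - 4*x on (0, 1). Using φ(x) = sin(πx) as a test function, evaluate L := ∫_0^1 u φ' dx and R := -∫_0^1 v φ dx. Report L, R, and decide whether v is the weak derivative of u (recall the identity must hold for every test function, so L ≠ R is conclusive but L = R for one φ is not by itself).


LHS = 0, RHS = -2/π. No, v is not the weak derivative of u.

u(x) = -2*x**2 + 2*x + 2, classical derivative u'(x) = 2 - 4*x.
φ(x) = sin(πx), so φ'(x) = π*cos(π*x).
Note φ(0) = φ(1) = 0, so the boundary term u·φ vanishes.
LHS = ∫_0^1 u(x) φ'(x) dx = ∫_0^1 (-2*π*x^2*cos(π*x) + 2*π*x*cos(π*x) + 2*π*cos(π*x)) dx. Term by term:
  ∫_0^1 2*π*cos(π*x) dx = 0;  ∫_0^1 -2*π*x^2*cos(π*x) dx = 4/π;  ∫_0^1 2*π*x*cos(π*x) dx = -4/π.
Sum: 0 + 4/π − 4/π = 0.
So LHS = 0.
∫_0^1 v(x) φ(x) dx = ∫_0^1 (-4*x*sin(π*x) + 3*sin(π*x)) dx. Term by term:
  ∫_0^1 3*sin(π*x) dx = 6/π;  ∫_0^1 -4*x*sin(π*x) dx = -4/π.
Sum: 6/π − 4/π = 2/π.
So RHS = -∫_0^1 v(x) φ(x) dx = -2/π.
LHS − RHS = 2/π ≠ 0, so the identity fails.
(For a valid weak derivative the identity must hold for EVERY test function, in particular this one. The failure shows v is NOT the weak derivative of u.)
Correct weak derivative would be u'(x) = 2 - 4*x.


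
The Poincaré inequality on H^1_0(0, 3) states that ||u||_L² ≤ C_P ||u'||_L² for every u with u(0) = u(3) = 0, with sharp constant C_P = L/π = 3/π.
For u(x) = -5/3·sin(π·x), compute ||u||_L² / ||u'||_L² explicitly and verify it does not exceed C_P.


||u||_L² / ||u'||_L² = 1/π < C_P = 3/π.

u(x) = -5/3·sin(π·x), so u'(x) = -5*π*cos(π*x)/3.
Writing u(x) = A·sin(kπx/L) with A = -5/3 and k = 3, use ∫_0^L sin²(kπx/L) dx = L/2 and ∫_0^L cos²(kπx/L) dx = L/2.
u² = 25/9·sin²(π·x) and (u')² = 25*π^2/9·cos²(π·x), and each of sin², cos² integrates to L/2 = 3/2 over (0, 3).
∫_0^3 u² dx = 25/6, so ||u||_L² = 5*sqrt(6)/6.
∫_0^3 (u')² dx = 25*π^2/6, so ||u'||_L² = 5*sqrt(6)*π/6.
Ratio ||u||_L² / ||u'||_L² = 1/π.
Sharp Poincaré constant on H^1_0(0, 3) is C_P = L/π = 3/π, achieved by sin(π/3·x).
This is the k = 3 harmonic; the ratio L/(kπ) is strictly less than C_P = L/π, consistent with the sharp inequality ||u||_L² ≤ C_P ||u'||_L².


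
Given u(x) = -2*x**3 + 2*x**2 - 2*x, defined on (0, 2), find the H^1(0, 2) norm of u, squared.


||u||_{H^1}^2 = 5752/35

The H^1 norm (squared) on an interval (0, L) is
  ||u||_{H^1}^2 = ∫_0^L u(x)^2 dx + ∫_0^L u'(x)^2 dx.
Compute u'(x) = -6*x**2 + 4*x - 2.
Then u(x)^2 = 4*x**6 - 8*x**5 + 12*x**4 - 8*x**3 + 4*x**2 and u'(x)^2 = 36*x**4 - 48*x**3 + 40*x**2 - 16*x + 4.
Integrate each monomial from 0 to 2 using ∫_0^2 c·x^n dx = c·2^(n+1)/(n+1):
  ∫_0^2 u(x)^2 dx = ∫_0^2 (4*x^6 - 8*x^5 + 12*x^4 - 8*x^3 + 4*x^2) dx. Term by term:
    ∫_0^2 4*x^6 dx = 512/7;  ∫_0^2 -8*x^5 dx = -256/3;  ∫_0^2 12*x^4 dx = 384/5;
    ∫_0^2 -8*x^3 dx = -32;  ∫_0^2 4*x^2 dx = 32/3.
  Sum: 512/7 − 256/3 + 384/5 − 32 + 32/3 = 4544/105.
  ∫_0^2 u'(x)^2 dx = ∫_0^2 (36*x^4 - 48*x^3 + 40*x^2 - 16*x + 4) dx. Term by term:
    ∫_0^2 36*x^4 dx = 1152/5;  ∫_0^2 -48*x^3 dx = -192;  ∫_0^2 40*x^2 dx = 320/3;
    ∫_0^2 -16*x dx = -32;  ∫_0^2 4 dx = 8.
  Sum: 1152/5 − 192 + 320/3 − 32 + 8 = 1816/15.
Adding: ||u||_{H^1}^2 = 4544/105 + 1816/15 = 5752/35.


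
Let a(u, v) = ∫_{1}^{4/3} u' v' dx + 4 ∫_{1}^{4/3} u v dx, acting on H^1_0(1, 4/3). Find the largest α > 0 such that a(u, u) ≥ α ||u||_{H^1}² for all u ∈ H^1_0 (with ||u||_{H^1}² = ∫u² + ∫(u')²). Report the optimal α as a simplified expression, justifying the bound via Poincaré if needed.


α = 1

Coercivity of a(·,·) on H^1_0(1, 4/3) means a(u, u) ≥ α ||u||_{H^1}² for every u ∈ H^1_0.
The interval has length L = 1/3, and Poincaré/coercivity depend only on L. Here a(u, u) = ∫(u')² + (4)·∫u².
Here c = 4 ≥ 1, so a(u,u) = ∫(u')² + c∫u² ≥ ∫(u')² + ∫u² = ||u||_{H^1}², i.e. α = 1 works. No larger α is possible: a(u,u) ≥ α||u||_{H^1}² means (1−α)∫(u')² ≥ (α−c)∫u², and for the modes u_n = sin(nπ(x−x₀)/L) (x₀ the left endpoint) one has ∫u_n²/∫(u_n')² = (L/(nπ))² → 0, so a(u_n,u_n)/||u_n||_{H^1}² → 1. Hence the optimal constant is α = 1.
Therefore α = 1.


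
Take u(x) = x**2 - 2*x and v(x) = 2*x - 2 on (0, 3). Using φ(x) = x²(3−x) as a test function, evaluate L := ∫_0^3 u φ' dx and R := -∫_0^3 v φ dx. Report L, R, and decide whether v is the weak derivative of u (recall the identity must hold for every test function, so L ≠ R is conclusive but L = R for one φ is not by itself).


LHS = -54/5, RHS = -54/5. Yes, v = u' weakly.

u(x) = x**2 - 2*x, classical derivative u'(x) = 2*x - 2.
φ(x) = x²(3−x), so φ'(x) = 3*x*(2 - x).
Note φ(0) = φ(3) = 0, so the boundary term u·φ vanishes.
LHS = ∫_0^3 u(x) φ'(x) dx = ∫_0^3 (-3*x^4 + 12*x^3 - 12*x^2) dx. Term by term:
  ∫_0^3 -3*x^4 dx = -729/5;  ∫_0^3 12*x^3 dx = 243;  ∫_0^3 -12*x^2 dx = -108.
Sum: -729/5 + 243 − 108 = -54/5.
So LHS = -54/5.
∫_0^3 v(x) φ(x) dx = ∫_0^3 (-2*x^4 + 8*x^3 - 6*x^2) dx. Term by term:
  ∫_0^3 -2*x^4 dx = -486/5;  ∫_0^3 8*x^3 dx = 162;  ∫_0^3 -6*x^2 dx = -54.
Sum: -486/5 + 162 − 54 = 54/5.
So RHS = -∫_0^3 v(x) φ(x) dx = -54/5.
LHS = RHS, so the identity holds for this test φ.
Moreover u is smooth here and v(x) = u'(x) = 2*x - 2 pointwise, so the identity holds for every test function. Hence v is the weak derivative of u.


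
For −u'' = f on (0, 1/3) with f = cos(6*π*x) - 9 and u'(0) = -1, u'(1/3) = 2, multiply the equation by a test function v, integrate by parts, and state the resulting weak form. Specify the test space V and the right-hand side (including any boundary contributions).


V = H^1(0, 1/3) (v unrestricted at boundary; u is determined up to an additive constant); weak form: ∫_0^1/3 u'v' dx = ∫_0^1/3 (cos(6*π*x) - 9) v dx + 2·v(1/3) + v(0) for all v ∈ V.

Multiply both sides by a test function v and integrate from 0 to 1/3:
  ∫_0^1/3 −u''(x) v(x) dx = ∫_0^1/3 f(x) v(x) dx.
Integrate the LHS by parts once:
  ∫_0^1/3 −u'' v dx = −[u'(x) v(x)]_0^1/3 + ∫_0^1/3 u'(x) v'(x) dx.
Thus ∫_0^1/3 u'(x) v'(x) dx = ∫_0^1/3 f(x) v(x) dx + [u'(x) v(x)]_0^1/3.
Choose V so that boundary terms are either known or forced to vanish.
u has inhomogeneous Neumann u'(0) = -1, u'(1/3) = 2. [u' v]_0^1/3 = (2)·v(1/3) − (-1)·v(0) = 2·v(1/3) + v(0). Take V = H^1(0, 1/3); boundary term becomes part of RHS.
Weak formulation: find u (satisfying any essential BC) such that ∫_0^1/3 u'(x) v'(x) dx = ∫_0^1/3 f v dx + 2·v(1/3) + v(0) for all v ∈ V (Neumann data are natural BCs: they enter the RHS as boundary terms).
Substituting f(x) = cos(6*π*x) - 9, the right-hand side is ∫_0^1/3 (cos(6*π*x) - 9) v dx + 2·v(1/3) + v(0).
Compatibility check (pure Neumann): taking v ≡ 1 ∈ V gives 0 = ∫_0^1/3 f dx + (2) − (-1), i.e. ∫_0^1/3 f dx must equal u'(0) − u'(1/3) = -3. Indeed ∫_0^1/3 (cos(6*π*x) - 9) dx = -3, so the data are compatible. The solution is then unique only up to an additive constant (fix it e.g. by requiring ∫_0^1/3 u dx = 0).


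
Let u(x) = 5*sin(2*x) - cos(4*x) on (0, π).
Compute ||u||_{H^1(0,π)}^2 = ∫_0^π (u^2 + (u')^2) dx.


||u||_{H^1(0,π)}^2 = 71*π

u'(x) = 4*sin(4*x) + 10*cos(2*x).
Expand u² and (u')² and integrate term by term on (0, π), using: for integers n ≥ 1, ∫_0^π sin²(nx) dx = ∫_0^π cos²(nx) dx = π/2; for n ≠ n', ∫_0^π sin(nx)sin(n'x) dx = ∫_0^π cos(nx)cos(n'x) dx = 0; and by product-to-sum, ∫_0^π sin(nx)cos(n'x) dx = ½∫_0^π [sin((n+n')x) + sin((n−n')x)] dx, which is 0 when n+n' is even and 2n/(n²−n'²) when n+n' is odd (it need not vanish on (0, π)).
  u² squared terms: (-1)²·∫cos(4x)² dx = 1·π/2 = π/2;  (5)²·∫sin(2x)² dx = 25·π/2 = 25*π/2.
  u² cross terms: 2·(-1)·(5)·∫cos(4x)·sin(2x) dx = -10·(0) = 0.
  So ∫_0^π u² dx = π/2 + 25*π/2 + 0 = 13*π.
  (u')² squared terms: (4)²·∫sin(4x)² dx = 16·π/2 = 8*π;  (10)²·∫cos(2x)² dx = 100·π/2 = 50*π.
  (u')² cross terms: 2·(4)·(10)·∫sin(4x)·cos(2x) dx = 80·(0) = 0.
  So ∫_0^π (u')² dx = 8*π + 50*π + 0 = 58*π.
||u||_{H^1}^2 = (13*π) + (58*π) = 71*π.


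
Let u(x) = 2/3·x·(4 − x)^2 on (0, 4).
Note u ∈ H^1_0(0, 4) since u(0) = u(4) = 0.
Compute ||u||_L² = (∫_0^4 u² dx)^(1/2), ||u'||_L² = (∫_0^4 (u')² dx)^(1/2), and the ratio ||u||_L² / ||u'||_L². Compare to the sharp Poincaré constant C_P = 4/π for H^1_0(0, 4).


||u||_L² / ||u'||_L² = 2*sqrt(14)/7 < C_P = 4/π.

u(x) = 2/3·x·(4 − x)^2, so u'(x) = 2*x^2 - 32*x/3 + 32/3.
u(x) = 2/3·x·(4 − x)^2 vanishes at x = 0 and x = 4, so u ∈ H^1_0(0, 4). Differentiate via the product rule and integrate the resulting polynomials term by term.
  ∫_0^4 u² dx = ∫_0^4 (4*x^6/9 - 64*x^5/9 + 128*x^4/3 - 1024*x^3/9 + 1024*x^2/9) dx. Term by term:
    ∫_0^4 4*x^6/9 dx = 65536/63;  ∫_0^4 -64*x^5/9 dx = -131072/27;  ∫_0^4 128*x^4/3 dx = 131072/15;
    ∫_0^4 -1024*x^3/9 dx = -65536/9;  ∫_0^4 1024*x^2/9 dx = 65536/27.
  Sum: 65536/63 − 131072/27 + 131072/15 − 65536/9 + 65536/27 = 65536/945.
  ∫_0^4 (u')² dx = ∫_0^4 (4*x^4 - 128*x^3/3 + 1408*x^2/9 - 2048*x/9 + 1024/9) dx. Term by term:
    ∫_0^4 4*x^4 dx = 4096/5;  ∫_0^4 -128*x^3/3 dx = -8192/3;  ∫_0^4 1408*x^2/9 dx = 90112/27;
    ∫_0^4 -2048*x/9 dx = -16384/9;  ∫_0^4 1024/9 dx = 4096/9.
  Sum: 4096/5 − 8192/3 + 90112/27 − 16384/9 + 4096/9 = 8192/135.
∫_0^4 u² dx = 65536/945, so ||u||_L² = 256*sqrt(105)/315.
∫_0^4 (u')² dx = 8192/135, so ||u'||_L² = 64*sqrt(30)/45.
Ratio ||u||_L² / ||u'||_L² = 2*sqrt(14)/7.
Sharp Poincaré constant on H^1_0(0, 4) is C_P = L/π = 4/π, achieved by sin(π/4·x).
A polynomial bump cannot attain the sharp Poincaré constant (only the first sine eigenfunction does), so the ratio is strictly less than C_P, consistent with ||u||_L² ≤ C_P ||u'||_L².


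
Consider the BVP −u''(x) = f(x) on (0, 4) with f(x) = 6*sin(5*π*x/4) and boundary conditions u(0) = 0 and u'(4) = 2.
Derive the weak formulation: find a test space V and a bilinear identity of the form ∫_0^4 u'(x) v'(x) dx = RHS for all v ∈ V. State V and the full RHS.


V = {v ∈ H^1(0, 4) : v(0) = 0} (test functions vanish at x = 0 where u is specified); weak form: ∫_0^4 u'v' dx = ∫_0^4 (6*sin(5*π*x/4)) v dx + 2·v(4) for all v ∈ V.

Multiply both sides by a test function v and integrate from 0 to 4:
  ∫_0^4 −u''(x) v(x) dx = ∫_0^4 f(x) v(x) dx.
Integrate the LHS by parts once:
  ∫_0^4 −u'' v dx = −[u'(x) v(x)]_0^4 + ∫_0^4 u'(x) v'(x) dx.
Thus ∫_0^4 u'(x) v'(x) dx = ∫_0^4 f(x) v(x) dx + [u'(x) v(x)]_0^4.
Choose V so that boundary terms are either known or forced to vanish.
Mixed BC: u(0) = 0 (Dirichlet) and u'(4) = 2 (Neumann). Define V = {v ∈ H^1(0, 4) : v(0) = 0}. Then [u' v]_0^4 = u'(4)·v(4) − u'(0)·0 = 2·v(4).
Weak formulation: find u (satisfying any essential BC) such that ∫_0^4 u'(x) v'(x) dx = ∫_0^4 f v dx + 2·v(4) for all v ∈ V (Dirichlet at 0 absorbed into V; Neumann datum at x = 4 contributes the boundary term).
Substituting f(x) = 6*sin(5*π*x/4), the right-hand side is ∫_0^4 (6*sin(5*π*x/4)) v dx + 2·v(4).


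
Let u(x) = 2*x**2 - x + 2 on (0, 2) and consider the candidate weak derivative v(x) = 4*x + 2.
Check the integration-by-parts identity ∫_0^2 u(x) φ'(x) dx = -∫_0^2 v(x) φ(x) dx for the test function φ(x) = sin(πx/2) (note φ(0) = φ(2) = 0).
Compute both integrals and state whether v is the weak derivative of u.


LHS = -12/π, RHS = -24/π. No, v is not the weak derivative of u.

u(x) = 2*x**2 - x + 2, classical derivative u'(x) = 4*x - 1.
φ(x) = sin(πx/2), so φ'(x) = π*cos(π*x/2)/2.
Note φ(0) = φ(2) = 0, so the boundary term u·φ vanishes.
LHS = ∫_0^2 u(x) φ'(x) dx = ∫_0^2 (π*x^2*cos(π*x/2) - π*x*cos(π*x/2)/2 + π*cos(π*x/2)) dx. Term by term:
  ∫_0^2 π*cos(π*x/2) dx = 0;  ∫_0^2 π*x^2*cos(π*x/2) dx = -16/π;  ∫_0^2 -π*x*cos(π*x/2)/2 dx = 4/π.
Sum: 0 − 16/π + 4/π = -12/π.
So LHS = -12/π.
∫_0^2 v(x) φ(x) dx = ∫_0^2 (4*x*sin(π*x/2) + 2*sin(π*x/2)) dx. Term by term:
  ∫_0^2 2*sin(π*x/2) dx = 8/π;  ∫_0^2 4*x*sin(π*x/2) dx = 16/π.
Sum: 8/π + 16/π = 24/π.
So RHS = -∫_0^2 v(x) φ(x) dx = -24/π.
LHS − RHS = 12/π ≠ 0, so the identity fails.
(For a valid weak derivative the identity must hold for EVERY test function, in particular this one. The failure shows v is NOT the weak derivative of u.)
Correct weak derivative would be u'(x) = 4*x - 1.


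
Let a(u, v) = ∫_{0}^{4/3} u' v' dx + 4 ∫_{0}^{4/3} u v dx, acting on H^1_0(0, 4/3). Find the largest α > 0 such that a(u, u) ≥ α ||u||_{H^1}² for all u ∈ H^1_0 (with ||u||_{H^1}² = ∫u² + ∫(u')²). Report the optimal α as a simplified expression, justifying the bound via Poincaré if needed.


α = 1

Coercivity of a(·,·) on H^1_0(0, 4/3) means a(u, u) ≥ α ||u||_{H^1}² for every u ∈ H^1_0.
The interval has length L = 4/3, and Poincaré/coercivity depend only on L. Here a(u, u) = ∫(u')² + (4)·∫u².
Here c = 4 ≥ 1, so a(u,u) = ∫(u')² + c∫u² ≥ ∫(u')² + ∫u² = ||u||_{H^1}², i.e. α = 1 works. No larger α is possible: a(u,u) ≥ α||u||_{H^1}² means (1−α)∫(u')² ≥ (α−c)∫u², and for the modes u_n = sin(nπ(x−x₀)/L) (x₀ the left endpoint) one has ∫u_n²/∫(u_n')² = (L/(nπ))² → 0, so a(u_n,u_n)/||u_n||_{H^1}² → 1. Hence the optimal constant is α = 1.
Therefore α = 1.


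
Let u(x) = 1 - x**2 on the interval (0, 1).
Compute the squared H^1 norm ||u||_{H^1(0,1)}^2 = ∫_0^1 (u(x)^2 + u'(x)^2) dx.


||u||_{H^1}^2 = 28/15

The H^1 norm (squared) on an interval (0, L) is
  ||u||_{H^1}^2 = ∫_0^L u(x)^2 dx + ∫_0^L u'(x)^2 dx.
Compute u'(x) = -2*x.
Then u(x)^2 = x**4 - 2*x**2 + 1 and u'(x)^2 = 4*x**2.
Integrate each monomial from 0 to 1 using ∫_0^1 c·x^n dx = c·1^(n+1)/(n+1):
  ∫_0^1 u(x)^2 dx = ∫_0^1 (x^4 - 2*x^2 + 1) dx. Term by term:
    ∫_0^1 x^4 dx = 1/5;  ∫_0^1 -2*x^2 dx = -2/3;  ∫_0^1 1 dx = 1.
  Sum: 1/5 − 2/3 + 1 = 8/15.
  ∫_0^1 u'(x)^2 dx = ∫_0^1 (4*x^2) dx. Term by term:
    ∫_0^1 4*x^2 dx = 4/3.
Adding: ||u||_{H^1}^2 = 8/15 + 4/3 = 28/15.


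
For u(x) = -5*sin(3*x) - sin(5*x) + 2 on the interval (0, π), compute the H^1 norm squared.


||u||_{H^1(0,π)}^2 = -224/15 + 142*π

u'(x) = -15*cos(3*x) - 5*cos(5*x).
Expand u² and (u')² and integrate term by term on (0, π), using: for integers n ≥ 1, ∫_0^π sin²(nx) dx = ∫_0^π cos²(nx) dx = π/2; for n ≠ n', ∫_0^π sin(nx)sin(n'x) dx = ∫_0^π cos(nx)cos(n'x) dx = 0; and by product-to-sum, ∫_0^π sin(nx)cos(n'x) dx = ½∫_0^π [sin((n+n')x) + sin((n−n')x)] dx, which is 0 when n+n' is even and 2n/(n²−n'²) when n+n' is odd (it need not vanish on (0, π)). For the constant mode: ∫_0^π 1 dx = π, ∫_0^π cos(nx) dx = 0, ∫_0^π sin(nx) dx = (1−(−1)^n)/n.
  u² squared terms: (2)²·∫1 dx = 4·π = 4*π;  (-1)²·∫sin(5x)² dx = 1·π/2 = π/2;  (-5)²·∫sin(3x)² dx = 25·π/2 = 25*π/2.
  u² cross terms: 2·(2)·(-1)·∫1·sin(5x) dx = -4·(2/5) = -8/5;  2·(2)·(-5)·∫1·sin(3x) dx = -20·(2/3) = -40/3;  2·(-1)·(-5)·∫sin(5x)·sin(3x) dx = 10·(0) = 0.
  So ∫_0^π u² dx = 4*π + π/2 + 25*π/2 − 8/5 − 40/3 + 0 = -224/15 + 17*π.
  (u')² squared terms: (-15)²·∫cos(3x)² dx = 225·π/2 = 225*π/2;  (-5)²·∫cos(5x)² dx = 25·π/2 = 25*π/2.
  (u')² cross terms: 2·(-15)·(-5)·∫cos(3x)·cos(5x) dx = 150·(0) = 0.
  So ∫_0^π (u')² dx = 225*π/2 + 25*π/2 + 0 = 125*π.
||u||_{H^1}^2 = (-224/15 + 17*π) + (125*π) = -224/15 + 142*π.


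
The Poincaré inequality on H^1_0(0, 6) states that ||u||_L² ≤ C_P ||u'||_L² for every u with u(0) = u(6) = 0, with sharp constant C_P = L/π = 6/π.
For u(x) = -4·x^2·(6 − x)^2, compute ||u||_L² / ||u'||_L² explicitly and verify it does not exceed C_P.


||u||_L² / ||u'||_L² = sqrt(3) < C_P = 6/π.

u(x) = -4·x^2·(6 − x)^2, so u'(x) = 16*x*(-x^2 + 9*x - 18).
u(x) = -4·x^2·(6 − x)^2 vanishes at x = 0 and x = 6, so u ∈ H^1_0(0, 6). Differentiate via the product rule and integrate the resulting polynomials term by term.
  ∫_0^6 u² dx = ∫_0^6 (16*x^8 - 384*x^7 + 3456*x^6 - 13824*x^5 + 20736*x^4) dx. Term by term:
    ∫_0^6 16*x^8 dx = 17915904;  ∫_0^6 -384*x^7 dx = -80621568;  ∫_0^6 3456*x^6 dx = 967458816/7;
    ∫_0^6 -13824*x^5 dx = -107495424;  ∫_0^6 20736*x^4 dx = 161243136/5.
  Sum: 17915904 − 80621568 + 967458816/7 − 107495424 + 161243136/5 = 8957952/35.
  ∫_0^6 (u')² dx = ∫_0^6 (256*x^6 - 4608*x^5 + 29952*x^4 - 82944*x^3 + 82944*x^2) dx. Term by term:
    ∫_0^6 256*x^6 dx = 71663616/7;  ∫_0^6 -4608*x^5 dx = -35831808;  ∫_0^6 29952*x^4 dx = 232906752/5;
    ∫_0^6 -82944*x^3 dx = -26873856;  ∫_0^6 82944*x^2 dx = 5971968.
  Sum: 71663616/7 − 35831808 + 232906752/5 − 26873856 + 5971968 = 2985984/35.
∫_0^6 u² dx = 8957952/35, so ||u||_L² = 1728*sqrt(105)/35.
∫_0^6 (u')² dx = 2985984/35, so ||u'||_L² = 1728*sqrt(35)/35.
Ratio ||u||_L² / ||u'||_L² = sqrt(3).
Sharp Poincaré constant on H^1_0(0, 6) is C_P = L/π = 6/π, achieved by sin(π/6·x).
A polynomial bump cannot attain the sharp Poincaré constant (only the first sine eigenfunction does), so the ratio is strictly less than C_P, consistent with ||u||_L² ≤ C_P ||u'||_L².


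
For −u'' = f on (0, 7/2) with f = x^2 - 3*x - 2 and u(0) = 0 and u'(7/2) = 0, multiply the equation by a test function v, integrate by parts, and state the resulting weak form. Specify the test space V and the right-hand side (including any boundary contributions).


V = {v ∈ H^1(0, 7/2) : v(0) = 0} (test functions vanish at x = 0 where u is specified); weak form: ∫_0^7/2 u'v' dx = ∫_0^7/2 (x^2 - 3*x - 2) v dx for all v ∈ V.

Multiply both sides by a test function v and integrate from 0 to 7/2:
  ∫_0^7/2 −u''(x) v(x) dx = ∫_0^7/2 f(x) v(x) dx.
Integrate the LHS by parts once:
  ∫_0^7/2 −u'' v dx = −[u'(x) v(x)]_0^7/2 + ∫_0^7/2 u'(x) v'(x) dx.
Thus ∫_0^7/2 u'(x) v'(x) dx = ∫_0^7/2 f(x) v(x) dx + [u'(x) v(x)]_0^7/2.
Choose V so that boundary terms are either known or forced to vanish.
Mixed BC: u(0) = 0 (Dirichlet) and u'(7/2) = 0 (Neumann). Define V = {v ∈ H^1(0, 7/2) : v(0) = 0}. Then [u' v]_0^7/2 = u'(7/2)·v(7/2) − u'(0)·0 = 0.
Weak formulation: find u (satisfying any essential BC) such that ∫_0^7/2 u'(x) v'(x) dx = ∫_0^7/2 f v dx for all v ∈ V (Dirichlet at 0 absorbed into V; the Neumann datum at x = 7/2 is zero, so no boundary term remains).
Substituting f(x) = x^2 - 3*x - 2, the right-hand side is ∫_0^7/2 (x^2 - 3*x - 2) v dx.


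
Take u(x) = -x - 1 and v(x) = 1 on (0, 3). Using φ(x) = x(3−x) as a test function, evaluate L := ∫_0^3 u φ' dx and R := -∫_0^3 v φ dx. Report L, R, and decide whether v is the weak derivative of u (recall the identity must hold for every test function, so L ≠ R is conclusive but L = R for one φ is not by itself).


LHS = 9/2, RHS = -9/2. No, v is not the weak derivative of u.

u(x) = -x - 1, classical derivative u'(x) = -1.
φ(x) = x(3−x), so φ'(x) = 3 - 2*x.
Note φ(0) = φ(3) = 0, so the boundary term u·φ vanishes.
LHS = ∫_0^3 u(x) φ'(x) dx = ∫_0^3 (2*x^2 - x - 3) dx. Term by term:
  ∫_0^3 2*x^2 dx = 18;  ∫_0^3 -x dx = -9/2;  ∫_0^3 -3 dx = -9.
Sum: 18 − 9/2 − 9 = 9/2.
So LHS = 9/2.
∫_0^3 v(x) φ(x) dx = ∫_0^3 (-x^2 + 3*x) dx. Term by term:
  ∫_0^3 -x^2 dx = -9;  ∫_0^3 3*x dx = 27/2.
Sum: -9 + 27/2 = 9/2.
So RHS = -∫_0^3 v(x) φ(x) dx = -9/2.
LHS − RHS = 9 ≠ 0, so the identity fails.
(For a valid weak derivative the identity must hold for EVERY test function, in particular this one. The failure shows v is NOT the weak derivative of u.)
Correct weak derivative would be u'(x) = -1.


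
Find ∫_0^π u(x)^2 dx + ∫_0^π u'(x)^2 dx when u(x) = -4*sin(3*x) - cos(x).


||u||_{H^1(0,π)}^2 = 81*π

u'(x) = sin(x) - 12*cos(3*x).
Expand u² and (u')² and integrate term by term on (0, π), using: for integers n ≥ 1, ∫_0^π sin²(nx) dx = ∫_0^π cos²(nx) dx = π/2; for n ≠ n', ∫_0^π sin(nx)sin(n'x) dx = ∫_0^π cos(nx)cos(n'x) dx = 0; and by product-to-sum, ∫_0^π sin(nx)cos(n'x) dx = ½∫_0^π [sin((n+n')x) + sin((n−n')x)] dx, which is 0 when n+n' is even and 2n/(n²−n'²) when n+n' is odd (it need not vanish on (0, π)).
  u² squared terms: (-1)²·∫cos(x)² dx = 1·π/2 = π/2;  (-4)²·∫sin(3x)² dx = 16·π/2 = 8*π.
  u² cross terms: 2·(-1)·(-4)·∫cos(x)·sin(3x) dx = 8·(0) = 0.
  So ∫_0^π u² dx = π/2 + 8*π + 0 = 17*π/2.
  (u')² squared terms: (-12)²·∫cos(3x)² dx = 144·π/2 = 72*π;  (1)²·∫sin(x)² dx = 1·π/2 = π/2.
  (u')² cross terms: 2·(-12)·(1)·∫cos(3x)·sin(x) dx = -24·(0) = 0.
  So ∫_0^π (u')² dx = 72*π + π/2 + 0 = 145*π/2.
||u||_{H^1}^2 = (17*π/2) + (145*π/2) = 81*π.


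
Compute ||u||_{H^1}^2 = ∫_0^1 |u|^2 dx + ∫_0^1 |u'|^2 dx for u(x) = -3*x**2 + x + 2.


||u||_{H^1}^2 = 289/30

The H^1 norm (squared) on an interval (0, L) is
  ||u||_{H^1}^2 = ∫_0^L u(x)^2 dx + ∫_0^L u'(x)^2 dx.
Compute u'(x) = 1 - 6*x.
Then u(x)^2 = 9*x**4 - 6*x**3 - 11*x**2 + 4*x + 4 and u'(x)^2 = 36*x**2 - 12*x + 1.
Integrate each monomial from 0 to 1 using ∫_0^1 c·x^n dx = c·1^(n+1)/(n+1):
  ∫_0^1 u(x)^2 dx = ∫_0^1 (9*x^4 - 6*x^3 - 11*x^2 + 4*x + 4) dx. Term by term:
    ∫_0^1 9*x^4 dx = 9/5;  ∫_0^1 -6*x^3 dx = -3/2;  ∫_0^1 -11*x^2 dx = -11/3;
    ∫_0^1 4*x dx = 2;  ∫_0^1 4 dx = 4.
  Sum: 9/5 − 3/2 − 11/3 + 2 + 4 = 79/30.
  ∫_0^1 u'(x)^2 dx = ∫_0^1 (36*x^2 - 12*x + 1) dx. Term by term:
    ∫_0^1 36*x^2 dx = 12;  ∫_0^1 -12*x dx = -6;  ∫_0^1 1 dx = 1.
  Sum: 12 − 6 + 1 = 7.
Adding: ||u||_{H^1}^2 = 79/30 + 7 = 289/30.


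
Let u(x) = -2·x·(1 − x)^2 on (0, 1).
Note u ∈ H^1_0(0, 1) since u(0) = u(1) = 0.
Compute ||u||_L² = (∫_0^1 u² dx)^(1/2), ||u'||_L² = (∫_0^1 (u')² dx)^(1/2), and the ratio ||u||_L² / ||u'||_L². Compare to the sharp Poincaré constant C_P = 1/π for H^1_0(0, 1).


||u||_L² / ||u'||_L² = sqrt(14)/14 < C_P = 1/π.

u(x) = -2·x·(1 − x)^2, so u'(x) = 2*(1 - 3*x)*(x - 1).
u(x) = -2·x·(1 − x)^2 vanishes at x = 0 and x = 1, so u ∈ H^1_0(0, 1). Differentiate via the product rule and integrate the resulting polynomials term by term.
  ∫_0^1 u² dx = ∫_0^1 (4*x^6 - 16*x^5 + 24*x^4 - 16*x^3 + 4*x^2) dx. Term by term:
    ∫_0^1 4*x^6 dx = 4/7;  ∫_0^1 -16*x^5 dx = -8/3;  ∫_0^1 24*x^4 dx = 24/5;
    ∫_0^1 -16*x^3 dx = -4;  ∫_0^1 4*x^2 dx = 4/3.
  Sum: 4/7 − 8/3 + 24/5 − 4 + 4/3 = 4/105.
  ∫_0^1 (u')² dx = ∫_0^1 (36*x^4 - 96*x^3 + 88*x^2 - 32*x + 4) dx. Term by term:
    ∫_0^1 36*x^4 dx = 36/5;  ∫_0^1 -96*x^3 dx = -24;  ∫_0^1 88*x^2 dx = 88/3;
    ∫_0^1 -32*x dx = -16;  ∫_0^1 4 dx = 4.
  Sum: 36/5 − 24 + 88/3 − 16 + 4 = 8/15.
∫_0^1 u² dx = 4/105, so ||u||_L² = 2*sqrt(105)/105.
∫_0^1 (u')² dx = 8/15, so ||u'||_L² = 2*sqrt(30)/15.
Ratio ||u||_L² / ||u'||_L² = sqrt(14)/14.
Sharp Poincaré constant on H^1_0(0, 1) is C_P = L/π = 1/π, achieved by sin(π·x).
A polynomial bump cannot attain the sharp Poincaré constant (only the first sine eigenfunction does), so the ratio is strictly less than C_P, consistent with ||u||_L² ≤ C_P ||u'||_L².


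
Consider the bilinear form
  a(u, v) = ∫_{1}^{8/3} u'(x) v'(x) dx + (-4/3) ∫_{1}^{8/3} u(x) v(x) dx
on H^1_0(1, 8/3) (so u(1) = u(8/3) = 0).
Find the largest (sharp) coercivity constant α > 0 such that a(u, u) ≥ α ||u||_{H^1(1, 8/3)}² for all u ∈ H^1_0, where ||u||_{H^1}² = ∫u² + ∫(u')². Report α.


α = (-100 + 27*π^2)/(3*(25 + 9*π^2))

Coercivity of a(·,·) on H^1_0(1, 8/3) means a(u, u) ≥ α ||u||_{H^1}² for every u ∈ H^1_0.
The interval has length L = 5/3, and Poincaré/coercivity depend only on L. Here a(u, u) = ∫(u')² + (-4/3)·∫u².
Here c = -4/3 < 0 with |c| < (π/L)² = 9*π^2/25, so coercivity still holds. The condition a(u,u) ≥ α||u||_{H^1}² reads (1−α)∫(u')² ≥ (α−c)∫u². Any admissible α is ≤ 1 (rapidly oscillating u have ∫u²/∫(u')² → 0), and α = 1 would force 0 ≥ (1−c)∫u², impossible since c < 1; so 1−α > 0. By the sharp Poincaré inequality on H^1_0 of an interval of length L, ∫(u')² ≥ (π/L)²∫u² with equality for the first sine mode sin(π(x−x₀)/L) (x₀ the left endpoint), so the inequality holds for all u iff (1−α)(π/L)² ≥ α − c, i.e. α ≤ ((π/L)² + c)/((π/L)² + 1) = (1 + c(L/π)²)/(1 + (L/π)²). (Direct route, valid since c ≤ 0: Poincaré gives c∫u² ≥ c(L/π)²∫(u')², so a(u,u) ≥ (1 + c(L/π)²)∫(u')², while ||u||_{H^1}² ≤ (1 + (L/π)²)∫(u')²; dividing yields the same α.) With (π/L)² = 9*π^2/25 and c = -4/3, the largest admissible constant is α = ((π/L)² + c)/((π/L)² + 1).
Simplifying, α = (-100 + 27*π^2)/(3*(25 + 9*π^2)).


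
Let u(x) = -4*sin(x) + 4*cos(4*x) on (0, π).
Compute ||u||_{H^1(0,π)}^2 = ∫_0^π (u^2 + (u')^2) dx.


||u||_{H^1(0,π)}^2 = 1088/15 + 152*π

u'(x) = -16*sin(4*x) - 4*cos(x).
Expand u² and (u')² and integrate term by term on (0, π), using: for integers n ≥ 1, ∫_0^π sin²(nx) dx = ∫_0^π cos²(nx) dx = π/2; for n ≠ n', ∫_0^π sin(nx)sin(n'x) dx = ∫_0^π cos(nx)cos(n'x) dx = 0; and by product-to-sum, ∫_0^π sin(nx)cos(n'x) dx = ½∫_0^π [sin((n+n')x) + sin((n−n')x)] dx, which is 0 when n+n' is even and 2n/(n²−n'²) when n+n' is odd (it need not vanish on (0, π)).
  u² squared terms: (-4)²·∫sin(x)² dx = 16·π/2 = 8*π;  (4)²·∫cos(4x)² dx = 16·π/2 = 8*π.
  u² cross terms: 2·(-4)·(4)·∫sin(x)·cos(4x) dx = -32·(-2/15) = 64/15.
  So ∫_0^π u² dx = 8*π + 8*π + 64/15 = 64/15 + 16*π.
  (u')² squared terms: (-16)²·∫sin(4x)² dx = 256·π/2 = 128*π;  (-4)²·∫cos(x)² dx = 16·π/2 = 8*π.
  (u')² cross terms: 2·(-16)·(-4)·∫sin(4x)·cos(x) dx = 128·(8/15) = 1024/15.
  So ∫_0^π (u')² dx = 128*π + 8*π + 1024/15 = 1024/15 + 136*π.
||u||_{H^1}^2 = (64/15 + 16*π) + (1024/15 + 136*π) = 1088/15 + 152*π.


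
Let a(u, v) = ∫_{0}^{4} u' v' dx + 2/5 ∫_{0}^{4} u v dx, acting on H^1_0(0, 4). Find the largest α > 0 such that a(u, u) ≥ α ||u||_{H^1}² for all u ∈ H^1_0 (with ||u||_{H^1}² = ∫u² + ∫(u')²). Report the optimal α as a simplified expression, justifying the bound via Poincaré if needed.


α = (32/5 + π^2)/(π^2 + 16)

Coercivity of a(·,·) on H^1_0(0, 4) means a(u, u) ≥ α ||u||_{H^1}² for every u ∈ H^1_0.
The interval has length L = 4, and Poincaré/coercivity depend only on L. Here a(u, u) = ∫(u')² + (2/5)·∫u².
Here 0 < c = 2/5 < 1. The condition a(u,u) ≥ α||u||_{H^1}² reads (1−α)∫(u')² ≥ (α−c)∫u². Any admissible α is ≤ 1 (rapidly oscillating u have ∫u²/∫(u')² → 0), and α = 1 would force 0 ≥ (1−c)∫u², impossible since c < 1; so 1−α > 0. By the sharp Poincaré inequality on H^1_0 of an interval of length L, ∫(u')² ≥ (π/L)²∫u² with equality for the first sine mode sin(π(x−x₀)/L) (x₀ the left endpoint), so the inequality holds for all u iff (1−α)(π/L)² ≥ α − c, i.e. α ≤ ((π/L)² + c)/((π/L)² + 1) = (1 + c(L/π)²)/(1 + (L/π)²). With (π/L)² = π^2/16 and c = 2/5, the largest admissible constant is α = ((π/L)² + c)/((π/L)² + 1).
Simplifying, α = (32/5 + π^2)/(π^2 + 16).


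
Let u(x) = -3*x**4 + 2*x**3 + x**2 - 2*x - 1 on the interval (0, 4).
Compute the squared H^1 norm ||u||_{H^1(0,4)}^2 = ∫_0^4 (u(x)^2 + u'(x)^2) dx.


||u||_{H^1}^2 = 43035028/105

The H^1 norm (squared) on an interval (0, L) is
  ||u||_{H^1}^2 = ∫_0^L u(x)^2 dx + ∫_0^L u'(x)^2 dx.
Compute u'(x) = -12*x**3 + 6*x**2 + 2*x - 2.
Then u(x)^2 = 9*x**8 - 12*x**7 - 2*x**6 + 16*x**5 - x**4 - 8*x**3 + 2*x**2 + 4*x + 1 and u'(x)^2 = 144*x**6 - 144*x**5 - 12*x**4 + 72*x**3 - 20*x**2 - 8*x + 4.
Integrate each monomial from 0 to 4 using ∫_0^4 c·x^n dx = c·4^(n+1)/(n+1):
  ∫_0^4 u(x)^2 dx = ∫_0^4 (9*x^8 - 12*x^7 - 2*x^6 + 16*x^5 - x^4 - 8*x^3 + 2*x^2 + 4*x + 1) dx. Term by term:
    ∫_0^4 9*x^8 dx = 262144;  ∫_0^4 -12*x^7 dx = -98304;  ∫_0^4 -2*x^6 dx = -32768/7;
    ∫_0^4 16*x^5 dx = 32768/3;  ∫_0^4 -x^4 dx = -1024/5;  ∫_0^4 -8*x^3 dx = -512;
    ∫_0^4 2*x^2 dx = 128/3;  ∫_0^4 4*x dx = 32;  ∫_0^4 1 dx = 4.
  Sum: 262144 − 98304 − 32768/7 + 32768/3 − 1024/5 − 512 + 128/3 + 32 + 4 = 17791556/105.
  ∫_0^4 u'(x)^2 dx = ∫_0^4 (144*x^6 - 144*x^5 - 12*x^4 + 72*x^3 - 20*x^2 - 8*x + 4) dx. Term by term:
    ∫_0^4 144*x^6 dx = 2359296/7;  ∫_0^4 -144*x^5 dx = -98304;  ∫_0^4 -12*x^4 dx = -12288/5;
    ∫_0^4 72*x^3 dx = 4608;  ∫_0^4 -20*x^2 dx = -1280/3;  ∫_0^4 -8*x dx = -64;
    ∫_0^4 4 dx = 16.
  Sum: 2359296/7 − 98304 − 12288/5 + 4608 − 1280/3 − 64 + 16 = 25243472/105.
Adding: ||u||_{H^1}^2 = 17791556/105 + 25243472/105 = 43035028/105.


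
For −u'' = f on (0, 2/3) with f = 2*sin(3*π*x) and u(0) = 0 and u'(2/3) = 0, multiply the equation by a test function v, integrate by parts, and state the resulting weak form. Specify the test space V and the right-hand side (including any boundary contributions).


V = {v ∈ H^1(0, 2/3) : v(0) = 0} (test functions vanish at x = 0 where u is specified); weak form: ∫_0^2/3 u'v' dx = ∫_0^2/3 (2*sin(3*π*x)) v dx for all v ∈ V.

Multiply both sides by a test function v and integrate from 0 to 2/3:
  ∫_0^2/3 −u''(x) v(x) dx = ∫_0^2/3 f(x) v(x) dx.
Integrate the LHS by parts once:
  ∫_0^2/3 −u'' v dx = −[u'(x) v(x)]_0^2/3 + ∫_0^2/3 u'(x) v'(x) dx.
Thus ∫_0^2/3 u'(x) v'(x) dx = ∫_0^2/3 f(x) v(x) dx + [u'(x) v(x)]_0^2/3.
Choose V so that boundary terms are either known or forced to vanish.
Mixed BC: u(0) = 0 (Dirichlet) and u'(2/3) = 0 (Neumann). Define V = {v ∈ H^1(0, 2/3) : v(0) = 0}. Then [u' v]_0^2/3 = u'(2/3)·v(2/3) − u'(0)·0 = 0.
Weak formulation: find u (satisfying any essential BC) such that ∫_0^2/3 u'(x) v'(x) dx = ∫_0^2/3 f v dx for all v ∈ V (Dirichlet at 0 absorbed into V; the Neumann datum at x = 2/3 is zero, so no boundary term remains).
Substituting f(x) = 2*sin(3*π*x), the right-hand side is ∫_0^2/3 (2*sin(3*π*x)) v dx.


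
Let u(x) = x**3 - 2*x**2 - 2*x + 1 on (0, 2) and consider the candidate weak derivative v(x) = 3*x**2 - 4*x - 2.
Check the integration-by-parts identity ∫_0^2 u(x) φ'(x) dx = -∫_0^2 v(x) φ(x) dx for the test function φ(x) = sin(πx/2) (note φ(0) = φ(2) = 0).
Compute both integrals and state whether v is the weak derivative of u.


LHS = 96/π^3, RHS = 96/π^3. Yes, v = u' weakly.

u(x) = x**3 - 2*x**2 - 2*x + 1, classical derivative u'(x) = 3*x**2 - 4*x - 2.
φ(x) = sin(πx/2), so φ'(x) = π*cos(π*x/2)/2.
Note φ(0) = φ(2) = 0, so the boundary term u·φ vanishes.
LHS = ∫_0^2 u(x) φ'(x) dx = ∫_0^2 (π*x^3*cos(π*x/2)/2 - π*x^2*cos(π*x/2) - π*x*cos(π*x/2) + π*cos(π*x/2)/2) dx. Term by term:
  ∫_0^2 π*cos(π*x/2)/2 dx = 0;  ∫_0^2 π*x^3*cos(π*x/2)/2 dx = -24/π + 96/π^3;  ∫_0^2 -π*x*cos(π*x/2) dx = 8/π;
  ∫_0^2 -π*x^2*cos(π*x/2) dx = 16/π.
Sum: 0 + -24/π + 96/π^3 + 8/π + 16/π = 96/π^3.
So LHS = 96/π^3.
∫_0^2 v(x) φ(x) dx = ∫_0^2 (3*x^2*sin(π*x/2) - 4*x*sin(π*x/2) - 2*sin(π*x/2)) dx. Term by term:
  ∫_0^2 -2*sin(π*x/2) dx = -8/π;  ∫_0^2 -4*x*sin(π*x/2) dx = -16/π;  ∫_0^2 3*x^2*sin(π*x/2) dx = -96/π^3 + 24/π.
Sum: -8/π − 16/π + -96/π^3 + 24/π = -96/π^3.
So RHS = -∫_0^2 v(x) φ(x) dx = 96/π^3.
LHS = RHS, so the identity holds for this test φ.
Moreover u is smooth here and v(x) = u'(x) = 3*x**2 - 4*x - 2 pointwise, so the identity holds for every test function. Hence v is the weak derivative of u.


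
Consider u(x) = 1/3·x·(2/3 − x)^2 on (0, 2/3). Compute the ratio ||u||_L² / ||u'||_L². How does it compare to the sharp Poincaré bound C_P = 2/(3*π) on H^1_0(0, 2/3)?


||u||_L² / ||u'||_L² = sqrt(14)/21 < C_P = 2/(3*π).

u(x) = 1/3·x·(2/3 − x)^2, so u'(x) = (3*x - 2)*(9*x - 2)/27.
u(x) = 1/3·x·(2/3 − x)^2 vanishes at x = 0 and x = 2/3, so u ∈ H^1_0(0, 2/3). Differentiate via the product rule and integrate the resulting polynomials term by term.
  ∫_0^2/3 u² dx = ∫_0^2/3 (x^6/9 - 8*x^5/27 + 8*x^4/27 - 32*x^3/243 + 16*x^2/729) dx. Term by term:
    ∫_0^2/3 x^6/9 dx = 128/137781;  ∫_0^2/3 -8*x^5/27 dx = -256/59049;  ∫_0^2/3 8*x^4/27 dx = 256/32805;
    ∫_0^2/3 -32*x^3/243 dx = -128/19683;  ∫_0^2/3 16*x^2/729 dx = 128/59049.
  Sum: 128/137781 − 256/59049 + 256/32805 − 128/19683 + 128/59049 = 128/2066715.
  ∫_0^2/3 (u')² dx = ∫_0^2/3 (x^4 - 16*x^3/9 + 88*x^2/81 - 64*x/243 + 16/729) dx. Term by term:
    ∫_0^2/3 x^4 dx = 32/1215;  ∫_0^2/3 -16*x^3/9 dx = -64/729;  ∫_0^2/3 88*x^2/81 dx = 704/6561;
    ∫_0^2/3 -64*x/243 dx = -128/2187;  ∫_0^2/3 16/729 dx = 32/2187.
  Sum: 32/1215 − 64/729 + 704/6561 − 128/2187 + 32/2187 = 64/32805.
∫_0^2/3 u² dx = 128/2066715, so ||u||_L² = 8*sqrt(70)/8505.
∫_0^2/3 (u')² dx = 64/32805, so ||u'||_L² = 8*sqrt(5)/405.
Ratio ||u||_L² / ||u'||_L² = sqrt(14)/21.
Sharp Poincaré constant on H^1_0(0, 2/3) is C_P = L/π = 2/(3*π), achieved by sin(3*π/2·x).
A polynomial bump cannot attain the sharp Poincaré constant (only the first sine eigenfunction does), so the ratio is strictly less than C_P, consistent with ||u||_L² ≤ C_P ||u'||_L².


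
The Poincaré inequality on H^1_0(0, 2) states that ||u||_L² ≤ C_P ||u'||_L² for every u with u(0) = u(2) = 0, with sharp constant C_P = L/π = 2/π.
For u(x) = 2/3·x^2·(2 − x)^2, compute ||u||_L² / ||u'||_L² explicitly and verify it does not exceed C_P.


||u||_L² / ||u'||_L² = sqrt(3)/3 < C_P = 2/π.

u(x) = 2/3·x^2·(2 − x)^2, so u'(x) = 8*x*(x - 2)*(x - 1)/3.
u(x) = 2/3·x^2·(2 − x)^2 vanishes at x = 0 and x = 2, so u ∈ H^1_0(0, 2). Differentiate via the product rule and integrate the resulting polynomials term by term.
  ∫_0^2 u² dx = ∫_0^2 (4*x^8/9 - 32*x^7/9 + 32*x^6/3 - 128*x^5/9 + 64*x^4/9) dx. Term by term:
    ∫_0^2 4*x^8/9 dx = 2048/81;  ∫_0^2 -32*x^7/9 dx = -1024/9;  ∫_0^2 32*x^6/3 dx = 4096/21;
    ∫_0^2 -128*x^5/9 dx = -4096/27;  ∫_0^2 64*x^4/9 dx = 2048/45.
  Sum: 2048/81 − 1024/9 + 4096/21 − 4096/27 + 2048/45 = 1024/2835.
  ∫_0^2 (u')² dx = ∫_0^2 (64*x^6/9 - 128*x^5/3 + 832*x^4/9 - 256*x^3/3 + 256*x^2/9) dx. Term by term:
    ∫_0^2 64*x^6/9 dx = 8192/63;  ∫_0^2 -128*x^5/3 dx = -4096/9;  ∫_0^2 832*x^4/9 dx = 26624/45;
    ∫_0^2 -256*x^3/3 dx = -1024/3;  ∫_0^2 256*x^2/9 dx = 2048/27.
  Sum: 8192/63 − 4096/9 + 26624/45 − 1024/3 + 2048/27 = 1024/945.
∫_0^2 u² dx = 1024/2835, so ||u||_L² = 32*sqrt(35)/315.
∫_0^2 (u')² dx = 1024/945, so ||u'||_L² = 32*sqrt(105)/315.
Ratio ||u||_L² / ||u'||_L² = sqrt(3)/3.
Sharp Poincaré constant on H^1_0(0, 2) is C_P = L/π = 2/π, achieved by sin(π/2·x).
A polynomial bump cannot attain the sharp Poincaré constant (only the first sine eigenfunction does), so the ratio is strictly less than C_P, consistent with ||u||_L² ≤ C_P ||u'||_L².


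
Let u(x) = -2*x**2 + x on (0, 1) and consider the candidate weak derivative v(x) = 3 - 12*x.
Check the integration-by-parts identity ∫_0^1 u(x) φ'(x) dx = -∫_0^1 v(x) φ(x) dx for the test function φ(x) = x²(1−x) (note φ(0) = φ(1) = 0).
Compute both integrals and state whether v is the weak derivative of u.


LHS = 7/60, RHS = 7/20. No, v is not the weak derivative of u.

u(x) = -2*x**2 + x, classical derivative u'(x) = 1 - 4*x.
φ(x) = x²(1−x), so φ'(x) = x*(2 - 3*x).
Note φ(0) = φ(1) = 0, so the boundary term u·φ vanishes.
LHS = ∫_0^1 u(x) φ'(x) dx = ∫_0^1 (6*x^4 - 7*x^3 + 2*x^2) dx. Term by term:
  ∫_0^1 6*x^4 dx = 6/5;  ∫_0^1 -7*x^3 dx = -7/4;  ∫_0^1 2*x^2 dx = 2/3.
Sum: 6/5 − 7/4 + 2/3 = 7/60.
So LHS = 7/60.
∫_0^1 v(x) φ(x) dx = ∫_0^1 (12*x^4 - 15*x^3 + 3*x^2) dx. Term by term:
  ∫_0^1 12*x^4 dx = 12/5;  ∫_0^1 -15*x^3 dx = -15/4;  ∫_0^1 3*x^2 dx = 1.
Sum: 12/5 − 15/4 + 1 = -7/20.
So RHS = -∫_0^1 v(x) φ(x) dx = 7/20.
LHS − RHS = -7/30 ≠ 0, so the identity fails.
(For a valid weak derivative the identity must hold for EVERY test function, in particular this one. The failure shows v is NOT the weak derivative of u.)
Correct weak derivative would be u'(x) = 1 - 4*x.


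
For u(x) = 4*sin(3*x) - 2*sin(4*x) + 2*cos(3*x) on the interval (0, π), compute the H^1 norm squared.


||u||_{H^1(0,π)}^2 = -640/7 + 134*π

u'(x) = -6*sin(3*x) + 12*cos(3*x) - 8*cos(4*x).
Expand u² and (u')² and integrate term by term on (0, π), using: for integers n ≥ 1, ∫_0^π sin²(nx) dx = ∫_0^π cos²(nx) dx = π/2; for n ≠ n', ∫_0^π sin(nx)sin(n'x) dx = ∫_0^π cos(nx)cos(n'x) dx = 0; and by product-to-sum, ∫_0^π sin(nx)cos(n'x) dx = ½∫_0^π [sin((n+n')x) + sin((n−n')x)] dx, which is 0 when n+n' is even and 2n/(n²−n'²) when n+n' is odd (it need not vanish on (0, π)).
  u² squared terms: (-2)²·∫sin(4x)² dx = 4·π/2 = 2*π;  (2)²·∫cos(3x)² dx = 4·π/2 = 2*π;  (4)²·∫sin(3x)² dx = 16·π/2 = 8*π.
  u² cross terms: 2·(-2)·(2)·∫sin(4x)·cos(3x) dx = -8·(8/7) = -64/7;  2·(-2)·(4)·∫sin(4x)·sin(3x) dx = -16·(0) = 0;  2·(2)·(4)·∫cos(3x)·sin(3x) dx = 16·(0) = 0.
  So ∫_0^π u² dx = 2*π + 2*π + 8*π − 64/7 + 0 + 0 = -64/7 + 12*π.
  (u')² squared terms: (-8)²·∫cos(4x)² dx = 64·π/2 = 32*π;  (-6)²·∫sin(3x)² dx = 36·π/2 = 18*π;  (12)²·∫cos(3x)² dx = 144·π/2 = 72*π.
  (u')² cross terms: 2·(-8)·(-6)·∫cos(4x)·sin(3x) dx = 96·(-6/7) = -576/7;  2·(-8)·(12)·∫cos(4x)·cos(3x) dx = -192·(0) = 0;  2·(-6)·(12)·∫sin(3x)·cos(3x) dx = -144·(0) = 0.
  So ∫_0^π (u')² dx = 32*π + 18*π + 72*π − 576/7 + 0 + 0 = -576/7 + 122*π.
||u||_{H^1}^2 = (-64/7 + 12*π) + (-576/7 + 122*π) = -640/7 + 134*π.


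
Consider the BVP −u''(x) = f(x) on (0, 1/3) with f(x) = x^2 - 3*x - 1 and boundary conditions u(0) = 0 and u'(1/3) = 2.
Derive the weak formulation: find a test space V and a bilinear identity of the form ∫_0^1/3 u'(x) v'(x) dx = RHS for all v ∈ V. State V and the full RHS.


V = {v ∈ H^1(0, 1/3) : v(0) = 0} (test functions vanish at x = 0 where u is specified); weak form: ∫_0^1/3 u'v' dx = ∫_0^1/3 (x^2 - 3*x - 1) v dx + 2·v(1/3) for all v ∈ V.

Multiply both sides by a test function v and integrate from 0 to 1/3:
  ∫_0^1/3 −u''(x) v(x) dx = ∫_0^1/3 f(x) v(x) dx.
Integrate the LHS by parts once:
  ∫_0^1/3 −u'' v dx = −[u'(x) v(x)]_0^1/3 + ∫_0^1/3 u'(x) v'(x) dx.
Thus ∫_0^1/3 u'(x) v'(x) dx = ∫_0^1/3 f(x) v(x) dx + [u'(x) v(x)]_0^1/3.
Choose V so that boundary terms are either known or forced to vanish.
Mixed BC: u(0) = 0 (Dirichlet) and u'(1/3) = 2 (Neumann). Define V = {v ∈ H^1(0, 1/3) : v(0) = 0}. Then [u' v]_0^1/3 = u'(1/3)·v(1/3) − u'(0)·0 = 2·v(1/3).
Weak formulation: find u (satisfying any essential BC) such that ∫_0^1/3 u'(x) v'(x) dx = ∫_0^1/3 f v dx + 2·v(1/3) for all v ∈ V (Dirichlet at 0 absorbed into V; Neumann datum at x = 1/3 contributes the boundary term).
Substituting f(x) = x^2 - 3*x - 1, the right-hand side is ∫_0^1/3 (x^2 - 3*x - 1) v dx + 2·v(1/3).
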